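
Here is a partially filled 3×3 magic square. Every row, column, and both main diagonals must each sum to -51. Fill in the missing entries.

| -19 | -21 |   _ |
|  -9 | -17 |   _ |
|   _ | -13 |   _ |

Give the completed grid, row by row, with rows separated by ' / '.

Row 1 must total -51; the given cells sum to -40, so (1,3) = -11.
From row 2, -51 − (-9 + (-17)) gives (2,3) = -25.
Column 1 must total -51; the given cells sum to -28, so (3,1) = -23.
Column 3: -11 + (-25) + ? = -51, so (3,3) = -15.

-19 -21 -11 / -9 -17 -25 / -23 -13 -15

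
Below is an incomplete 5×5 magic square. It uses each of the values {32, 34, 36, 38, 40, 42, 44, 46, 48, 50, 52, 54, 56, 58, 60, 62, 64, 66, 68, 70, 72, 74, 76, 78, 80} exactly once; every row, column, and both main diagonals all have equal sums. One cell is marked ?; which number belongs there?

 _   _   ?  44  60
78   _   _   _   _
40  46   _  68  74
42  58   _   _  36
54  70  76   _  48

The 25 entries sum to 1400, so each line sums to 1400/5 = 280.
From row 3, 280 − (40 + 46 + 68 + 74) gives (3,3) = 52.
Row 5 must total 280; the given cells sum to 248, so (5,4) = 32.
Using column 1: 78 + 40 + 42 + 54 + ? → (1,1) = 280 − 214 = 66.
Column 5 needs 280; the known cells sum to 218, so (2,5) = 62.
The remaining cell in anti-diagonal is (2,4) = 280 − 224 = 56.
Column 4 needs 280; the known cells sum to 200, so (4,4) = 80.
The remaining cell in main diagonal is (2,2) = 280 − 246 = 34.
Row 2 must total 280; the given cells sum to 230, so (2,3) = 50.
From row 4, 280 − (42 + 58 + 80 + 36) gives (4,3) = 64.
Column 2 must total 280; the given cells sum to 208, so (1,2) = 72.
Using column 3: 50 + 52 + 64 + 76 + ? → (1,3) = 280 − 242 = 38.

38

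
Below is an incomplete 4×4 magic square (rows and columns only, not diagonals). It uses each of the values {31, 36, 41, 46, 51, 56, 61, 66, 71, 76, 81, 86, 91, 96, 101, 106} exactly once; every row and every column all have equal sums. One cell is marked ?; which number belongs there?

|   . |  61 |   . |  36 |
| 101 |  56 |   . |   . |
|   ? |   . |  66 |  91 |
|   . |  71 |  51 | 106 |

31

The 16 entries sum to 1096, so each line sums to 1096/4 = 274.
Row 4 must total 274; the given cells sum to 228, so (4,1) = 46.
The remaining cell in column 2 is (3,2) = 274 − 188 = 86.
Column 4 needs 274; the known cells sum to 233, so (2,4) = 41.
Using row 2: 101 + 56 + 41 + ? → (2,3) = 274 − 198 = 76.
Row 3 needs 274; the known cells sum to 243, so (3,1) = 31.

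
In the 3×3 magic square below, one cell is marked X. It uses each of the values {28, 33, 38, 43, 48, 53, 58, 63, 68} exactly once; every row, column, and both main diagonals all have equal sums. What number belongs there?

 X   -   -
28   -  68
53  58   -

The 9 entries sum to 432, so each line sums to 432/3 = 144.
Using row 2: 28 + 68 + ? → (2,2) = 144 − 96 = 48.
Row 3 needs 144; the known cells sum to 111, so (3,3) = 33.
Column 1: 28 + 53 + ? = 144, so (1,1) = 63.

63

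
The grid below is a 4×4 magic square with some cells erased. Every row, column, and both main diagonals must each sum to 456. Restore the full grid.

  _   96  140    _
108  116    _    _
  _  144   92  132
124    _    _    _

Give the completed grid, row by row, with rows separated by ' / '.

136 96 140 84 / 108 116 104 128 / 88 144 92 132 / 124 100 120 112

From row 3, 456 − (144 + 92 + 132) gives (3,1) = 88.
Column 1 must total 456; the given cells sum to 320, so (1,1) = 136.
Column 2 must total 456; the given cells sum to 356, so (4,2) = 100.
Main diagonal: 136 + 116 + 92 + ? = 456, so (4,4) = 112.
From row 1, 456 − (136 + 96 + 140) gives (1,4) = 84.
Row 4: 124 + 100 + 112 + ? = 456, so (4,3) = 120.
Column 3 must total 456; the given cells sum to 352, so (2,3) = 104.
Using column 4: 84 + 132 + 112 + ? → (2,4) = 456 − 328 = 128.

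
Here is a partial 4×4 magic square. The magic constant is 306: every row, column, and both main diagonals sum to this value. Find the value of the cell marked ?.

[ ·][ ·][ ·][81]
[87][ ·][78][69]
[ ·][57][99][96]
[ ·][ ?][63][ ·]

93

Using row 2: 87 + 78 + 69 + ? → (2,2) = 306 − 234 = 72.
From row 3, 306 − (57 + 99 + 96) gives (3,1) = 54.
Column 3 must total 306; the given cells sum to 240, so (1,3) = 66.
From column 4, 306 − (81 + 69 + 96) gives (4,4) = 60.
The remaining cell in main diagonal is (1,1) = 306 − 231 = 75.
From anti-diagonal, 306 − (81 + 78 + 57) gives (4,1) = 90.
Using row 1: 75 + 66 + 81 + ? → (1,2) = 306 − 222 = 84.
Row 4 needs 306; the known cells sum to 213, so (4,2) = 93.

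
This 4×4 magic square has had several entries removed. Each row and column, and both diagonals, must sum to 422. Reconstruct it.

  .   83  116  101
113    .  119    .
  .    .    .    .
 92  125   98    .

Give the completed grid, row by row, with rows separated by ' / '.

Using row 1: 83 + 116 + 101 + ? → (1,1) = 422 − 300 = 122.
The remaining cell in row 4 is (4,4) = 422 − 315 = 107.
From column 1, 422 − (122 + 113 + 92) gives (3,1) = 95.
Column 3: 116 + 119 + 98 + ? = 422, so (3,3) = 89.
The remaining cell in main diagonal is (2,2) = 422 − 318 = 104.
Using anti-diagonal: 101 + 119 + 92 + ? → (3,2) = 422 − 312 = 110.
Row 2 must total 422; the given cells sum to 336, so (2,4) = 86.
From row 3, 422 − (95 + 110 + 89) gives (3,4) = 128.

122 83 116 101 / 113 104 119 86 / 95 110 89 128 / 92 125 98 107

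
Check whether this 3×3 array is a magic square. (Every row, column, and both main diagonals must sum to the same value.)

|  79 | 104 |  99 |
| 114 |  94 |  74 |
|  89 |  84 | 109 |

Yes

Row 1: 79 + 104 + 99 = 282.
Row 2: 114 + 94 + 74 = 282.
Row 3: 89 + 84 + 109 = 282.
Column 1: 79 + 114 + 89 = 282.
Column 2: 104 + 94 + 84 = 282.
Column 3: 99 + 74 + 109 = 282.
Main diagonal: 79 + 94 + 109 = 282.
Anti-diagonal: 99 + 94 + 89 = 282.
All lines sum to 282.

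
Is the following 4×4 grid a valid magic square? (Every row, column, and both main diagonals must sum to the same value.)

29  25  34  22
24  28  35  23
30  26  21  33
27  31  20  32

Yes

Row 1: 29 + 25 + 34 + 22 = 110.
Row 2: 24 + 28 + 35 + 23 = 110.
Row 3: 30 + 26 + 21 + 33 = 110.
Row 4: 27 + 31 + 20 + 32 = 110.
Column 1: 29 + 24 + 30 + 27 = 110.
Column 2: 25 + 28 + 26 + 31 = 110.
Column 3: 34 + 35 + 21 + 20 = 110.
Column 4: 22 + 23 + 33 + 32 = 110.
Main diagonal: 29 + 28 + 21 + 32 = 110.
Anti-diagonal: 22 + 35 + 26 + 27 = 110.
All lines sum to 110.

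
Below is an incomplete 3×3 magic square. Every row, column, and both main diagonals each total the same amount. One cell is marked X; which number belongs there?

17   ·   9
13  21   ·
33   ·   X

Column 1 is complete and sums to 63; that is the magic constant.
The remaining cell in row 1 is (1,2) = 63 − 26 = 37.
Row 2 must total 63; the given cells sum to 34, so (2,3) = 29.
Column 2 needs 63; the known cells sum to 58, so (3,2) = 5.
From column 3, 63 − (9 + 29) gives (3,3) = 25.

25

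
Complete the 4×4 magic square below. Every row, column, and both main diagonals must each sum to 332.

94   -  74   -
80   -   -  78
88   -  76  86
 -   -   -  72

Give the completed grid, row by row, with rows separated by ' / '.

Using row 3: 88 + 76 + 86 + ? → (3,2) = 332 − 250 = 82.
The remaining cell in column 1 is (4,1) = 332 − 262 = 70.
Column 4: 78 + 86 + 72 + ? = 332, so (1,4) = 96.
Using main diagonal: 94 + 76 + 72 + ? → (2,2) = 332 − 242 = 90.
Anti-diagonal must total 332; the given cells sum to 248, so (2,3) = 84.
Using row 1: 94 + 74 + 96 + ? → (1,2) = 332 − 264 = 68.
The remaining cell in column 2 is (4,2) = 332 − 240 = 92.
The remaining cell in column 3 is (4,3) = 332 − 234 = 98.

94 68 74 96 / 80 90 84 78 / 88 82 76 86 / 70 92 98 72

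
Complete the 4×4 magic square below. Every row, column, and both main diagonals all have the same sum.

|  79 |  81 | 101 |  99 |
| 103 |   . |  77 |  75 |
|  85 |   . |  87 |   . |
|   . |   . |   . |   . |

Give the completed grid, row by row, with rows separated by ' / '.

79 81 101 99 / 103 105 77 75 / 85 91 87 97 / 93 83 95 89

Row 1 is already complete: 79 + 81 + 101 + 99 = 360, so that is the magic constant.
Row 2 must total 360; the given cells sum to 255, so (2,2) = 105.
Column 1 must total 360; the given cells sum to 267, so (4,1) = 93.
The remaining cell in column 3 is (4,3) = 360 − 265 = 95.
The remaining cell in main diagonal is (4,4) = 360 − 271 = 89.
Using anti-diagonal: 99 + 77 + 93 + ? → (3,2) = 360 − 269 = 91.
From row 3, 360 − (85 + 91 + 87) gives (3,4) = 97.
Using row 4: 93 + 95 + 89 + ? → (4,2) = 360 − 277 = 83.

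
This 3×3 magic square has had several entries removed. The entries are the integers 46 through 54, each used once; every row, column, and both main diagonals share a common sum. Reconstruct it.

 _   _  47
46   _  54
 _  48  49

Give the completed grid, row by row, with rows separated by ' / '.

51 52 47 / 46 50 54 / 53 48 49

The entries are 46 through 54, which sum to 450, so each line sums to 450/3 = 150.
Using row 2: 46 + 54 + ? → (2,2) = 150 − 100 = 50.
Using row 3: 48 + 49 + ? → (3,1) = 150 − 97 = 53.
From column 1, 150 − (46 + 53) gives (1,1) = 51.
Using column 2: 50 + 48 + ? → (1,2) = 150 − 98 = 52.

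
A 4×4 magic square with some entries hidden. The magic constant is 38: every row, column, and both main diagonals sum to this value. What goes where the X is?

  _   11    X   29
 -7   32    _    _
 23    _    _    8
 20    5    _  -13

-4

The remaining cell in row 4 is (4,3) = 38 − 12 = 26.
Using column 1: -7 + 23 + 20 + ? → (1,1) = 38 − 36 = 2.
From column 2, 38 − (11 + 32 + 5) gives (3,2) = -10.
Column 4 needs 38; the known cells sum to 24, so (2,4) = 14.
From main diagonal, 38 − (2 + 32 + (-13)) gives (3,3) = 17.
Anti-diagonal must total 38; the given cells sum to 39, so (2,3) = -1.
Row 1 must total 38; the given cells sum to 42, so (1,3) = -4.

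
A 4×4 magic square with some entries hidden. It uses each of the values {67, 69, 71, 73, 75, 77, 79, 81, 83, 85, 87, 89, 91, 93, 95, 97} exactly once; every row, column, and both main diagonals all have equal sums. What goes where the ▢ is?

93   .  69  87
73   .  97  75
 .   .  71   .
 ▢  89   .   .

67

The 16 entries sum to 1312, so each line sums to 1312/4 = 328.
The remaining cell in row 1 is (1,2) = 328 − 249 = 79.
Row 2: 73 + 97 + 75 + ? = 328, so (2,2) = 83.
From column 2, 328 − (79 + 83 + 89) gives (3,2) = 77.
Column 3: 69 + 97 + 71 + ? = 328, so (4,3) = 91.
Using main diagonal: 93 + 83 + 71 + ? → (4,4) = 328 − 247 = 81.
Anti-diagonal: 87 + 97 + 77 + ? = 328, so (4,1) = 67.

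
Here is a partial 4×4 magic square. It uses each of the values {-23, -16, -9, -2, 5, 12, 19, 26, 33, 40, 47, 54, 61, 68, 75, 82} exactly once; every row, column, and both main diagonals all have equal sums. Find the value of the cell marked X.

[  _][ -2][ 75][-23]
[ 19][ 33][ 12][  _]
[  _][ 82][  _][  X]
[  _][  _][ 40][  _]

The 16 entries sum to 472, so each line sums to 472/4 = 118.
Row 1: -2 + 75 + (-23) + ? = 118, so (1,1) = 68.
Using row 2: 19 + 33 + 12 + ? → (2,4) = 118 − 64 = 54.
Column 2 must total 118; the given cells sum to 113, so (4,2) = 5.
Column 3 needs 118; the known cells sum to 127, so (3,3) = -9.
Main diagonal needs 118; the known cells sum to 92, so (4,4) = 26.
From anti-diagonal, 118 − (-23 + 12 + 82) gives (4,1) = 47.
Column 1 needs 118; the known cells sum to 134, so (3,1) = -16.
Using column 4: -23 + 54 + 26 + ? → (3,4) = 118 − 57 = 61.

61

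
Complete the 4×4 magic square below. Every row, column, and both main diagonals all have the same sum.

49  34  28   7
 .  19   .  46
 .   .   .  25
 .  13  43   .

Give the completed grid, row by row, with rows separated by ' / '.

Row 1 is already complete: 49 + 34 + 28 + 7 = 118, so that is the magic constant.
Column 2: 34 + 19 + 13 + ? = 118, so (3,2) = 52.
The remaining cell in column 4 is (4,4) = 118 − 78 = 40.
Using main diagonal: 49 + 19 + 40 + ? → (3,3) = 118 − 108 = 10.
The remaining cell in row 3 is (3,1) = 118 − 87 = 31.
Row 4 needs 118; the known cells sum to 96, so (4,1) = 22.
From column 1, 118 − (49 + 31 + 22) gives (2,1) = 16.
From column 3, 118 − (28 + 10 + 43) gives (2,3) = 37.

49 34 28 7 / 16 19 37 46 / 31 52 10 25 / 22 13 43 40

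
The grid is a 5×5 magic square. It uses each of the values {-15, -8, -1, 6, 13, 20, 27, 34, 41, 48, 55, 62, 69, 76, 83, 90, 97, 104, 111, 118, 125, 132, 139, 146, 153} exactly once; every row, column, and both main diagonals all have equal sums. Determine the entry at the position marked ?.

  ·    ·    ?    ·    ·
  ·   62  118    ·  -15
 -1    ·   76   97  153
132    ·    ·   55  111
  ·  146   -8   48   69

The 25 entries sum to 1725, so each line sums to 1725/5 = 345.
From row 3, 345 − (-1 + 76 + 97 + 153) gives (3,2) = 20.
From row 5, 345 − (146 + (-8) + 48 + 69) gives (5,1) = 90.
The remaining cell in column 5 is (1,5) = 345 − 318 = 27.
From main diagonal, 345 − (62 + 76 + 55 + 69) gives (1,1) = 83.
Column 1 must total 345; the given cells sum to 304, so (2,1) = 41.
From row 2, 345 − (41 + 62 + 118 + (-15)) gives (2,4) = 139.
The remaining cell in column 4 is (1,4) = 345 − 339 = 6.
Anti-diagonal must total 345; the given cells sum to 332, so (4,2) = 13.
The remaining cell in row 4 is (4,3) = 345 − 311 = 34.
The remaining cell in column 2 is (1,2) = 345 − 241 = 104.
From column 3, 345 − (118 + 76 + 34 + (-8)) gives (1,3) = 125.

125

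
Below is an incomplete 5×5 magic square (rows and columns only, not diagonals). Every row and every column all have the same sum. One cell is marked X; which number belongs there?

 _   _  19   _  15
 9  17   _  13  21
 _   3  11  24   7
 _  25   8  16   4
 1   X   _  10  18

14

Column 5 is complete and sums to 65; that is the magic constant.
Row 2 needs 65; the known cells sum to 60, so (2,3) = 5.
From row 3, 65 − (3 + 11 + 24 + 7) gives (3,1) = 20.
Row 4: 25 + 8 + 16 + 4 + ? = 65, so (4,1) = 12.
Column 1: 9 + 20 + 12 + 1 + ? = 65, so (1,1) = 23.
Column 3: 19 + 5 + 11 + 8 + ? = 65, so (5,3) = 22.
From column 4, 65 − (13 + 24 + 16 + 10) gives (1,4) = 2.
The remaining cell in row 1 is (1,2) = 65 − 59 = 6.
Row 5 must total 65; the given cells sum to 51, so (5,2) = 14.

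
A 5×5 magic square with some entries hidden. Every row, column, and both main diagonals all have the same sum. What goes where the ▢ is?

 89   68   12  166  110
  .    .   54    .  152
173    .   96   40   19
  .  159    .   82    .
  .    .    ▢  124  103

145

Row 1 is complete and sums to 445; that is the magic constant.
Using row 3: 173 + 96 + 40 + 19 + ? → (3,2) = 445 − 328 = 117.
Column 4 must total 445; the given cells sum to 412, so (2,4) = 33.
Column 5 must total 445; the given cells sum to 384, so (4,5) = 61.
Using main diagonal: 89 + 96 + 82 + 103 + ? → (2,2) = 445 − 370 = 75.
Anti-diagonal: 110 + 33 + 96 + 159 + ? = 445, so (5,1) = 47.
Row 2 must total 445; the given cells sum to 314, so (2,1) = 131.
Column 1 needs 445; the known cells sum to 440, so (4,1) = 5.
Column 2: 68 + 75 + 117 + 159 + ? = 445, so (5,2) = 26.
Using row 4: 5 + 159 + 82 + 61 + ? → (4,3) = 445 − 307 = 138.
The remaining cell in row 5 is (5,3) = 445 − 300 = 145.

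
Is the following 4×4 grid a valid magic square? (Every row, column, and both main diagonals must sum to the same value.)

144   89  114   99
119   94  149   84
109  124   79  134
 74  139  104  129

Row 1: 144 + 89 + 114 + 99 = 446.
Row 2: 119 + 94 + 149 + 84 = 446.
Row 3: 109 + 124 + 79 + 134 = 446.
Row 4: 74 + 139 + 104 + 129 = 446.
Column 1: 144 + 119 + 109 + 74 = 446.
Column 2: 89 + 94 + 124 + 139 = 446.
Column 3: 114 + 149 + 79 + 104 = 446.
Column 4: 99 + 84 + 134 + 129 = 446.
Main diagonal: 144 + 94 + 79 + 129 = 446.
Anti-diagonal: 99 + 149 + 124 + 74 = 446.
All lines sum to 446.

Yes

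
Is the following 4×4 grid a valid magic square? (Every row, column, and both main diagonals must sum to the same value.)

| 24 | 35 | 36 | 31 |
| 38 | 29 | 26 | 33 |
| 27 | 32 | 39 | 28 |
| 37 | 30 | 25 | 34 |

Yes

Row 1: 24 + 35 + 36 + 31 = 126.
Row 2: 38 + 29 + 26 + 33 = 126.
Row 3: 27 + 32 + 39 + 28 = 126.
Row 4: 37 + 30 + 25 + 34 = 126.
Column 1: 24 + 38 + 27 + 37 = 126.
Column 2: 35 + 29 + 32 + 30 = 126.
Column 3: 36 + 26 + 39 + 25 = 126.
Column 4: 31 + 33 + 28 + 34 = 126.
Main diagonal: 24 + 29 + 39 + 34 = 126.
Anti-diagonal: 31 + 26 + 32 + 37 = 126.
All lines sum to 126.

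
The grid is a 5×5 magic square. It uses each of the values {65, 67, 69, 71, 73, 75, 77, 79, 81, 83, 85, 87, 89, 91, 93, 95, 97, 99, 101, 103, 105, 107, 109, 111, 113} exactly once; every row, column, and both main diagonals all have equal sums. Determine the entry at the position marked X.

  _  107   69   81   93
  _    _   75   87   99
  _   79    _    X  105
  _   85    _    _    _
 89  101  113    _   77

The 25 entries sum to 2225, so each line sums to 2225/5 = 445.
Row 1 must total 445; the given cells sum to 350, so (1,1) = 95.
Row 5 needs 445; the known cells sum to 380, so (5,4) = 65.
The remaining cell in column 2 is (2,2) = 445 − 372 = 73.
The remaining cell in column 5 is (4,5) = 445 − 374 = 71.
Anti-diagonal needs 445; the known cells sum to 354, so (3,3) = 91.
Using row 2: 73 + 75 + 87 + 99 + ? → (2,1) = 445 − 334 = 111.
Column 3 must total 445; the given cells sum to 348, so (4,3) = 97.
Using main diagonal: 95 + 73 + 91 + 77 + ? → (4,4) = 445 − 336 = 109.
From row 4, 445 − (85 + 97 + 109 + 71) gives (4,1) = 83.
Column 1: 95 + 111 + 83 + 89 + ? = 445, so (3,1) = 67.
Column 4 must total 445; the given cells sum to 342, so (3,4) = 103.

103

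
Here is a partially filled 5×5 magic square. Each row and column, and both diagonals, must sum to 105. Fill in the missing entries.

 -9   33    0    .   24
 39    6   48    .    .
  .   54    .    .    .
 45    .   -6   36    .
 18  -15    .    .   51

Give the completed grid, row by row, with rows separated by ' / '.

-9 33 0 57 24 / 39 6 48 15 -3 / 12 54 21 -12 30 / 45 27 -6 36 3 / 18 -15 42 9 51

The remaining cell in row 1 is (1,4) = 105 − 48 = 57.
Using column 1: -9 + 39 + 45 + 18 + ? → (3,1) = 105 − 93 = 12.
Using column 2: 33 + 6 + 54 + (-15) + ? → (4,2) = 105 − 78 = 27.
Main diagonal must total 105; the given cells sum to 84, so (3,3) = 21.
Anti-diagonal: 24 + 21 + 27 + 18 + ? = 105, so (2,4) = 15.
Row 2 needs 105; the known cells sum to 108, so (2,5) = -3.
Row 4 needs 105; the known cells sum to 102, so (4,5) = 3.
The remaining cell in column 3 is (5,3) = 105 − 63 = 42.
Column 5: 24 + (-3) + 3 + 51 + ? = 105, so (3,5) = 30.
Row 3 needs 105; the known cells sum to 117, so (3,4) = -12.
The remaining cell in row 5 is (5,4) = 105 − 96 = 9.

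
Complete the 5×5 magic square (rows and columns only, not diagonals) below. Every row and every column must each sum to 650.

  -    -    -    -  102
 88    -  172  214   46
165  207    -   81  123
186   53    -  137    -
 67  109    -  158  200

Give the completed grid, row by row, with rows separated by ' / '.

144 151 193 60 102 / 88 130 172 214 46 / 165 207 74 81 123 / 186 53 95 137 179 / 67 109 116 158 200

Using row 2: 88 + 172 + 214 + 46 + ? → (2,2) = 650 − 520 = 130.
Row 3 needs 650; the known cells sum to 576, so (3,3) = 74.
From row 5, 650 − (67 + 109 + 158 + 200) gives (5,3) = 116.
Column 1 must total 650; the given cells sum to 506, so (1,1) = 144.
Column 2 must total 650; the given cells sum to 499, so (1,2) = 151.
From column 4, 650 − (214 + 81 + 137 + 158) gives (1,4) = 60.
The remaining cell in column 5 is (4,5) = 650 − 471 = 179.
The remaining cell in row 1 is (1,3) = 650 − 457 = 193.
Row 4 must total 650; the given cells sum to 555, so (4,3) = 95.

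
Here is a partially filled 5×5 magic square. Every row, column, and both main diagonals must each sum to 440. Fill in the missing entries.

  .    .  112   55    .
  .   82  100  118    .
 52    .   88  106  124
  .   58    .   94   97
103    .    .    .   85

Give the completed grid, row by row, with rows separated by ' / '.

From row 3, 440 − (52 + 88 + 106 + 124) gives (3,2) = 70.
From column 4, 440 − (55 + 118 + 106 + 94) gives (5,4) = 67.
Main diagonal: 82 + 88 + 94 + 85 + ? = 440, so (1,1) = 91.
The remaining cell in anti-diagonal is (1,5) = 440 − 367 = 73.
Using row 1: 91 + 112 + 55 + 73 + ? → (1,2) = 440 − 331 = 109.
The remaining cell in column 2 is (5,2) = 440 − 319 = 121.
Using column 5: 73 + 124 + 97 + 85 + ? → (2,5) = 440 − 379 = 61.
Using row 2: 82 + 100 + 118 + 61 + ? → (2,1) = 440 − 361 = 79.
Row 5 must total 440; the given cells sum to 376, so (5,3) = 64.
Column 1 must total 440; the given cells sum to 325, so (4,1) = 115.
From column 3, 440 − (112 + 100 + 88 + 64) gives (4,3) = 76.

91 109 112 55 73 / 79 82 100 118 61 / 52 70 88 106 124 / 115 58 76 94 97 / 103 121 64 67 85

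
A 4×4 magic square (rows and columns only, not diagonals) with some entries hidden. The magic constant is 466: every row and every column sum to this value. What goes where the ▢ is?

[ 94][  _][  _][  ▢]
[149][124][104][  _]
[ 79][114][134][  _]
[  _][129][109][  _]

154

Row 2: 149 + 124 + 104 + ? = 466, so (2,4) = 89.
From row 3, 466 − (79 + 114 + 134) gives (3,4) = 139.
The remaining cell in column 1 is (4,1) = 466 − 322 = 144.
From column 2, 466 − (124 + 114 + 129) gives (1,2) = 99.
From column 3, 466 − (104 + 134 + 109) gives (1,3) = 119.
The remaining cell in row 1 is (1,4) = 466 − 312 = 154.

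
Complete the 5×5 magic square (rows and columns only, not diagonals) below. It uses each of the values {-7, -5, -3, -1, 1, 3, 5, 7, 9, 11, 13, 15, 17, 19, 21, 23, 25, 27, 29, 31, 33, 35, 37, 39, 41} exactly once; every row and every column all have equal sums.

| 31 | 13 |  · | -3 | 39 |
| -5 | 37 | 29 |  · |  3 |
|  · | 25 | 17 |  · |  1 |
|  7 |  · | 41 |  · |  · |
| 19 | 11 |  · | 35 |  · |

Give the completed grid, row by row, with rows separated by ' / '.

The 25 entries sum to 425, so each line sums to 425/5 = 85.
From row 1, 85 − (31 + 13 + (-3) + 39) gives (1,3) = 5.
Row 2 needs 85; the known cells sum to 64, so (2,4) = 21.
Column 1 needs 85; the known cells sum to 52, so (3,1) = 33.
From column 2, 85 − (13 + 37 + 25 + 11) gives (4,2) = -1.
Column 3: 5 + 29 + 17 + 41 + ? = 85, so (5,3) = -7.
Using row 3: 33 + 25 + 17 + 1 + ? → (3,4) = 85 − 76 = 9.
Using row 5: 19 + 11 + (-7) + 35 + ? → (5,5) = 85 − 58 = 27.
Column 4: -3 + 21 + 9 + 35 + ? = 85, so (4,4) = 23.
From column 5, 85 − (39 + 3 + 1 + 27) gives (4,5) = 15.

31 13 5 -3 39 / -5 37 29 21 3 / 33 25 17 9 1 / 7 -1 41 23 15 / 19 11 -7 35 27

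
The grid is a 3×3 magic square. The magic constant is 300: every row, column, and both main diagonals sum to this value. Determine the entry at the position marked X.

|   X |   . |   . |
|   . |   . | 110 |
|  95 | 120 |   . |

Row 3 must total 300; the given cells sum to 215, so (3,3) = 85.
Column 3: 110 + 85 + ? = 300, so (1,3) = 105.
Using anti-diagonal: 105 + 95 + ? → (2,2) = 300 − 200 = 100.
From row 2, 300 − (100 + 110) gives (2,1) = 90.
From column 1, 300 − (90 + 95) gives (1,1) = 115.

115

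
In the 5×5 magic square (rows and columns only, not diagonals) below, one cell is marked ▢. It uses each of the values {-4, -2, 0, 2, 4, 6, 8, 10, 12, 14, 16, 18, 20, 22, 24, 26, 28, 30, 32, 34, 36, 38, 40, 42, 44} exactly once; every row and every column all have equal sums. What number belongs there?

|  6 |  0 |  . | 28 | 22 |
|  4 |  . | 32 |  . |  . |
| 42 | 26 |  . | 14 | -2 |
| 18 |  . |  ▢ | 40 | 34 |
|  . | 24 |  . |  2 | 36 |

The 25 entries sum to 500, so each line sums to 500/5 = 100.
Row 1: 6 + 0 + 28 + 22 + ? = 100, so (1,3) = 44.
Row 3: 42 + 26 + 14 + (-2) + ? = 100, so (3,3) = 20.
Column 1 needs 100; the known cells sum to 70, so (5,1) = 30.
Column 4: 28 + 14 + 40 + 2 + ? = 100, so (2,4) = 16.
The remaining cell in column 5 is (2,5) = 100 − 90 = 10.
From row 2, 100 − (4 + 32 + 16 + 10) gives (2,2) = 38.
Row 5 must total 100; the given cells sum to 92, so (5,3) = 8.
Column 2: 0 + 38 + 26 + 24 + ? = 100, so (4,2) = 12.
Column 3 must total 100; the given cells sum to 104, so (4,3) = -4.

-4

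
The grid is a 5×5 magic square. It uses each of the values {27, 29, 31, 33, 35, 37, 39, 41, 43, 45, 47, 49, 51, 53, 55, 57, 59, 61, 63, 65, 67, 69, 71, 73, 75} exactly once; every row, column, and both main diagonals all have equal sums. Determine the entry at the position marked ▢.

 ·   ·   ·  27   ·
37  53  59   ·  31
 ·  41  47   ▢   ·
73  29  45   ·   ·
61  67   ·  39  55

63

The 25 entries sum to 1275, so each line sums to 1275/5 = 255.
The remaining cell in row 2 is (2,4) = 255 − 180 = 75.
Row 5 needs 255; the known cells sum to 222, so (5,3) = 33.
Using column 2: 53 + 41 + 29 + 67 + ? → (1,2) = 255 − 190 = 65.
Column 3: 59 + 47 + 45 + 33 + ? = 255, so (1,3) = 71.
From anti-diagonal, 255 − (75 + 47 + 29 + 61) gives (1,5) = 43.
From row 1, 255 − (65 + 71 + 27 + 43) gives (1,1) = 49.
Using column 1: 49 + 37 + 73 + 61 + ? → (3,1) = 255 − 220 = 35.
Main diagonal must total 255; the given cells sum to 204, so (4,4) = 51.
Row 4: 73 + 29 + 45 + 51 + ? = 255, so (4,5) = 57.
Column 4 needs 255; the known cells sum to 192, so (3,4) = 63.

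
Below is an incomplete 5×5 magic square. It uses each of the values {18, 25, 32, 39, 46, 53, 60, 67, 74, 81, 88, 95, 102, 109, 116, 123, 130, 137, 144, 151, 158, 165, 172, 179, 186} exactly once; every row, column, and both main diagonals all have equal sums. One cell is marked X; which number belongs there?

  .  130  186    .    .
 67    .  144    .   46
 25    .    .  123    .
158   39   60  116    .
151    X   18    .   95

172

The 25 entries sum to 2550, so each line sums to 2550/5 = 510.
Using row 4: 158 + 39 + 60 + 116 + ? → (4,5) = 510 − 373 = 137.
Column 1 must total 510; the given cells sum to 401, so (1,1) = 109.
From column 3, 510 − (186 + 144 + 60 + 18) gives (3,3) = 102.
Using main diagonal: 109 + 102 + 116 + 95 + ? → (2,2) = 510 − 422 = 88.
Row 2: 67 + 88 + 144 + 46 + ? = 510, so (2,4) = 165.
The remaining cell in anti-diagonal is (1,5) = 510 − 457 = 53.
Row 1 needs 510; the known cells sum to 478, so (1,4) = 32.
Column 4 must total 510; the given cells sum to 436, so (5,4) = 74.
Column 5 must total 510; the given cells sum to 331, so (3,5) = 179.
Row 3 must total 510; the given cells sum to 429, so (3,2) = 81.
The remaining cell in row 5 is (5,2) = 510 − 338 = 172.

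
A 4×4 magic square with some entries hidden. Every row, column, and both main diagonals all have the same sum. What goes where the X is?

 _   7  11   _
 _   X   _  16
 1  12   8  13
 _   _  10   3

Row 3 is complete and sums to 34; that is the magic constant.
Column 3: 11 + 8 + 10 + ? = 34, so (2,3) = 5.
Column 4 needs 34; the known cells sum to 32, so (1,4) = 2.
From anti-diagonal, 34 − (2 + 5 + 12) gives (4,1) = 15.
Row 1 must total 34; the given cells sum to 20, so (1,1) = 14.
Using row 4: 15 + 10 + 3 + ? → (4,2) = 34 − 28 = 6.
Column 1 must total 34; the given cells sum to 30, so (2,1) = 4.
Using column 2: 7 + 12 + 6 + ? → (2,2) = 34 − 25 = 9.

9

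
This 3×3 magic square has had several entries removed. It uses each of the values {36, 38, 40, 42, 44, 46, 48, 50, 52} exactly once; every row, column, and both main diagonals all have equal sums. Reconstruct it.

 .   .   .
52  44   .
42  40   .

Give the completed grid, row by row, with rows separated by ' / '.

The 9 entries sum to 396, so each line sums to 396/3 = 132.
Row 2 needs 132; the known cells sum to 96, so (2,3) = 36.
Row 3 needs 132; the known cells sum to 82, so (3,3) = 50.
Using column 1: 52 + 42 + ? → (1,1) = 132 − 94 = 38.
From column 2, 132 − (44 + 40) gives (1,2) = 48.
From column 3, 132 − (36 + 50) gives (1,3) = 46.

38 48 46 / 52 44 36 / 42 40 50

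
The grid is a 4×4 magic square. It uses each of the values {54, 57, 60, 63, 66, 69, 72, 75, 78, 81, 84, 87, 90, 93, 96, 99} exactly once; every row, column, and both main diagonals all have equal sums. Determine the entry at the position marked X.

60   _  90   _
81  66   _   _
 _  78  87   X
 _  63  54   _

The 16 entries sum to 1224, so each line sums to 1224/4 = 306.
From column 2, 306 − (66 + 78 + 63) gives (1,2) = 99.
Column 3: 90 + 87 + 54 + ? = 306, so (2,3) = 75.
Main diagonal needs 306; the known cells sum to 213, so (4,4) = 93.
From row 1, 306 − (60 + 99 + 90) gives (1,4) = 57.
From row 2, 306 − (81 + 66 + 75) gives (2,4) = 84.
Row 4 must total 306; the given cells sum to 210, so (4,1) = 96.
Column 1: 60 + 81 + 96 + ? = 306, so (3,1) = 69.
Column 4 needs 306; the known cells sum to 234, so (3,4) = 72.

72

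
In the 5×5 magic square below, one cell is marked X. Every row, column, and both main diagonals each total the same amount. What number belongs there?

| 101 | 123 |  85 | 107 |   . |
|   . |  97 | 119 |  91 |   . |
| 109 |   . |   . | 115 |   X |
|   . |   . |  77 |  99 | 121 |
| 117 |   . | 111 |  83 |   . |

Column 4 is complete and sums to 495; that is the magic constant.
From row 1, 495 − (101 + 123 + 85 + 107) gives (1,5) = 79.
From column 3, 495 − (85 + 119 + 77 + 111) gives (3,3) = 103.
Main diagonal needs 495; the known cells sum to 400, so (5,5) = 95.
Anti-diagonal must total 495; the given cells sum to 390, so (4,2) = 105.
Row 4 needs 495; the known cells sum to 402, so (4,1) = 93.
The remaining cell in row 5 is (5,2) = 495 − 406 = 89.
Column 1: 101 + 109 + 93 + 117 + ? = 495, so (2,1) = 75.
Column 2 must total 495; the given cells sum to 414, so (3,2) = 81.
Row 2 must total 495; the given cells sum to 382, so (2,5) = 113.
Row 3: 109 + 81 + 103 + 115 + ? = 495, so (3,5) = 87.

87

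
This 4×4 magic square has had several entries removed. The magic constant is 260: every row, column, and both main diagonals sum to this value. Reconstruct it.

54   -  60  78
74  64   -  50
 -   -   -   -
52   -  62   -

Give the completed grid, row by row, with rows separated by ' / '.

The remaining cell in row 1 is (1,2) = 260 − 192 = 68.
From row 2, 260 − (74 + 64 + 50) gives (2,3) = 72.
The remaining cell in column 1 is (3,1) = 260 − 180 = 80.
From column 3, 260 − (60 + 72 + 62) gives (3,3) = 66.
Main diagonal needs 260; the known cells sum to 184, so (4,4) = 76.
The remaining cell in anti-diagonal is (3,2) = 260 − 202 = 58.
The remaining cell in row 3 is (3,4) = 260 − 204 = 56.
The remaining cell in row 4 is (4,2) = 260 − 190 = 70.

54 68 60 78 / 74 64 72 50 / 80 58 66 56 / 52 70 62 76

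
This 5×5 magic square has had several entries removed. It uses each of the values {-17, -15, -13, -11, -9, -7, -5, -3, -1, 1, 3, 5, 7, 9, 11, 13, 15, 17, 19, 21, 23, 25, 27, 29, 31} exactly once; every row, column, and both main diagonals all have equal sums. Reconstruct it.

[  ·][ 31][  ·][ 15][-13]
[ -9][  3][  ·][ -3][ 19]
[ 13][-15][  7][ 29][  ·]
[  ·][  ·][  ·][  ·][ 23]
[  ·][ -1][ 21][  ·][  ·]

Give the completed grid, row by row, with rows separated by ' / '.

The 25 entries sum to 175, so each line sums to 175/5 = 35.
From row 2, 35 − (-9 + 3 + (-3) + 19) gives (2,3) = 25.
Using row 3: 13 + (-15) + 7 + 29 + ? → (3,5) = 35 − 34 = 1.
Column 2 needs 35; the known cells sum to 18, so (4,2) = 17.
Column 5 needs 35; the known cells sum to 30, so (5,5) = 5.
The remaining cell in anti-diagonal is (5,1) = 35 − 8 = 27.
From row 5, 35 − (27 + (-1) + 21 + 5) gives (5,4) = -17.
Column 4 needs 35; the known cells sum to 24, so (4,4) = 11.
Main diagonal must total 35; the given cells sum to 26, so (1,1) = 9.
From row 1, 35 − (9 + 31 + 15 + (-13)) gives (1,3) = -7.
Column 1 needs 35; the known cells sum to 40, so (4,1) = -5.
Column 3 needs 35; the known cells sum to 46, so (4,3) = -11.

9 31 -7 15 -13 / -9 3 25 -3 19 / 13 -15 7 29 1 / -5 17 -11 11 23 / 27 -1 21 -17 5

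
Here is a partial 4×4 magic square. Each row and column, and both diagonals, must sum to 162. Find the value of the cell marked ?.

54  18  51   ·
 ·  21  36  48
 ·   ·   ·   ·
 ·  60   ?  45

33

The remaining cell in row 1 is (1,4) = 162 − 123 = 39.
Using row 2: 21 + 36 + 48 + ? → (2,1) = 162 − 105 = 57.
Column 2 must total 162; the given cells sum to 99, so (3,2) = 63.
Column 4 must total 162; the given cells sum to 132, so (3,4) = 30.
From main diagonal, 162 − (54 + 21 + 45) gives (3,3) = 42.
Anti-diagonal: 39 + 36 + 63 + ? = 162, so (4,1) = 24.
Row 3: 63 + 42 + 30 + ? = 162, so (3,1) = 27.
Using row 4: 24 + 60 + 45 + ? → (4,3) = 162 − 129 = 33.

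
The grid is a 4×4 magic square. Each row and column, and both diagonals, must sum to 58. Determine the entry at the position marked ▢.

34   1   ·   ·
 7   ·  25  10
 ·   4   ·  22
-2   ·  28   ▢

-5

Row 2: 7 + 25 + 10 + ? = 58, so (2,2) = 16.
From column 1, 58 − (34 + 7 + (-2)) gives (3,1) = 19.
Using column 2: 1 + 16 + 4 + ? → (4,2) = 58 − 21 = 37.
Anti-diagonal: 25 + 4 + (-2) + ? = 58, so (1,4) = 31.
Using row 1: 34 + 1 + 31 + ? → (1,3) = 58 − 66 = -8.
Row 3 must total 58; the given cells sum to 45, so (3,3) = 13.
From row 4, 58 − (-2 + 37 + 28) gives (4,4) = -5.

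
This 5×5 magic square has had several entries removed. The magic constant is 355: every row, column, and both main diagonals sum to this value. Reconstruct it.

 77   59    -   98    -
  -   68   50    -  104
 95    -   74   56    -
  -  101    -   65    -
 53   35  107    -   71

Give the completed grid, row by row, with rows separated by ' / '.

The remaining cell in row 5 is (5,4) = 355 − 266 = 89.
Column 2 must total 355; the given cells sum to 263, so (3,2) = 92.
Column 4 needs 355; the known cells sum to 308, so (2,4) = 47.
The remaining cell in anti-diagonal is (1,5) = 355 − 275 = 80.
Row 1 needs 355; the known cells sum to 314, so (1,3) = 41.
Using row 2: 68 + 50 + 47 + 104 + ? → (2,1) = 355 − 269 = 86.
From row 3, 355 − (95 + 92 + 74 + 56) gives (3,5) = 38.
Using column 1: 77 + 86 + 95 + 53 + ? → (4,1) = 355 − 311 = 44.
The remaining cell in column 3 is (4,3) = 355 − 272 = 83.
Column 5 needs 355; the known cells sum to 293, so (4,5) = 62.

77 59 41 98 80 / 86 68 50 47 104 / 95 92 74 56 38 / 44 101 83 65 62 / 53 35 107 89 71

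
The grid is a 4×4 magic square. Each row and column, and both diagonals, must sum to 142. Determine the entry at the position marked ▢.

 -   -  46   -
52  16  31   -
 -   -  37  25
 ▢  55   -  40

Row 2: 52 + 16 + 31 + ? = 142, so (2,4) = 43.
Column 3 needs 142; the known cells sum to 114, so (4,3) = 28.
Using column 4: 43 + 25 + 40 + ? → (1,4) = 142 − 108 = 34.
The remaining cell in main diagonal is (1,1) = 142 − 93 = 49.
Using row 1: 49 + 46 + 34 + ? → (1,2) = 142 − 129 = 13.
The remaining cell in row 4 is (4,1) = 142 − 123 = 19.

19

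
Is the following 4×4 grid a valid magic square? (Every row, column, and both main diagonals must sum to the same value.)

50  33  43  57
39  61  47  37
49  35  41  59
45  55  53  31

No — main diagonal sums to 183 but row 2 sums to 184.

Row 1: 50 + 33 + 43 + 57 = 183.
Row 2: 39 + 61 + 47 + 37 = 184.
Row 3: 49 + 35 + 41 + 59 = 184.
Row 4: 45 + 55 + 53 + 31 = 184.
Column 1: 50 + 39 + 49 + 45 = 183.
Column 2: 33 + 61 + 35 + 55 = 184.
Column 3: 43 + 47 + 41 + 53 = 184.
Column 4: 57 + 37 + 59 + 31 = 184.
Main diagonal: 50 + 61 + 41 + 31 = 183.
Anti-diagonal: 57 + 47 + 35 + 45 = 184.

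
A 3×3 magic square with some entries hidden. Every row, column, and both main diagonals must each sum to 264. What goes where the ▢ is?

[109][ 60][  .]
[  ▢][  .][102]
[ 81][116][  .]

74

Row 1 must total 264; the given cells sum to 169, so (1,3) = 95.
Row 3 must total 264; the given cells sum to 197, so (3,3) = 67.
Column 1: 109 + 81 + ? = 264, so (2,1) = 74.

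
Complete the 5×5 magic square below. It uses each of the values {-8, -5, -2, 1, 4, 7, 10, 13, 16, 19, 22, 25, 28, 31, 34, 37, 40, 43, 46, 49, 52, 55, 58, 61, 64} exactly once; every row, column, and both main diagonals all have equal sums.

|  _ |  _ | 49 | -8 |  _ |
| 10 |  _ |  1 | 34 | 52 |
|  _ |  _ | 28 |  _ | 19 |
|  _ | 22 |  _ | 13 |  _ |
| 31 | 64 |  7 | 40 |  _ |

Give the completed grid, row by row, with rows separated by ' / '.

The 25 entries sum to 700, so each line sums to 700/5 = 140.
The remaining cell in row 2 is (2,2) = 140 − 97 = 43.
Row 5 must total 140; the given cells sum to 142, so (5,5) = -2.
The remaining cell in column 3 is (4,3) = 140 − 85 = 55.
From column 4, 140 − (-8 + 34 + 13 + 40) gives (3,4) = 61.
Main diagonal must total 140; the given cells sum to 82, so (1,1) = 58.
From anti-diagonal, 140 − (34 + 28 + 22 + 31) gives (1,5) = 25.
Row 1 must total 140; the given cells sum to 124, so (1,2) = 16.
From column 2, 140 − (16 + 43 + 22 + 64) gives (3,2) = -5.
From column 5, 140 − (25 + 52 + 19 + (-2)) gives (4,5) = 46.
From row 3, 140 − (-5 + 28 + 61 + 19) gives (3,1) = 37.
Row 4 needs 140; the known cells sum to 136, so (4,1) = 4.

58 16 49 -8 25 / 10 43 1 34 52 / 37 -5 28 61 19 / 4 22 55 13 46 / 31 64 7 40 -2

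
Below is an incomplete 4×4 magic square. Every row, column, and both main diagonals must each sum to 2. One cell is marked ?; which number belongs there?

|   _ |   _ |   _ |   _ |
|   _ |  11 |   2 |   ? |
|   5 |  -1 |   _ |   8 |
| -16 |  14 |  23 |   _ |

Row 3: 5 + (-1) + 8 + ? = 2, so (3,3) = -10.
Row 4 needs 2; the known cells sum to 21, so (4,4) = -19.
Column 2: 11 + (-1) + 14 + ? = 2, so (1,2) = -22.
From column 3, 2 − (2 + (-10) + 23) gives (1,3) = -13.
The remaining cell in main diagonal is (1,1) = 2 − (-18) = 20.
Anti-diagonal: 2 + (-1) + (-16) + ? = 2, so (1,4) = 17.
Column 1 needs 2; the known cells sum to 9, so (2,1) = -7.
From column 4, 2 − (17 + 8 + (-19)) gives (2,4) = -4.

-4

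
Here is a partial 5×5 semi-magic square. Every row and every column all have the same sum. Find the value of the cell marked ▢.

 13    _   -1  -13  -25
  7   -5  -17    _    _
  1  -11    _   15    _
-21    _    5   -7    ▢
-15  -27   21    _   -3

-9

Column 1 is complete and sums to -15; that is the magic constant.
Row 1: 13 + (-1) + (-13) + (-25) + ? = -15, so (1,2) = 11.
The remaining cell in row 5 is (5,4) = -15 − (-24) = 9.
Column 2 needs -15; the known cells sum to -32, so (4,2) = 17.
Column 3: -1 + (-17) + 5 + 21 + ? = -15, so (3,3) = -23.
Column 4 needs -15; the known cells sum to 4, so (2,4) = -19.
Row 2 needs -15; the known cells sum to -34, so (2,5) = 19.
The remaining cell in row 3 is (3,5) = -15 − (-18) = 3.
Row 4 must total -15; the given cells sum to -6, so (4,5) = -9.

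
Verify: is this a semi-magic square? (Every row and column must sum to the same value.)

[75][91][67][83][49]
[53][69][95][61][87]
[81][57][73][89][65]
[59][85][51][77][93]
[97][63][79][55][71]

Row 1: 75 + 91 + 67 + 83 + 49 = 365.
Row 2: 53 + 69 + 95 + 61 + 87 = 365.
Row 3: 81 + 57 + 73 + 89 + 65 = 365.
Row 4: 59 + 85 + 51 + 77 + 93 = 365.
Row 5: 97 + 63 + 79 + 55 + 71 = 365.
Column 1: 75 + 53 + 81 + 59 + 97 = 365.
Column 2: 91 + 69 + 57 + 85 + 63 = 365.
Column 3: 67 + 95 + 73 + 51 + 79 = 365.
Column 4: 83 + 61 + 89 + 77 + 55 = 365.
Column 5: 49 + 87 + 65 + 93 + 71 = 365.
All lines sum to 365.

Yes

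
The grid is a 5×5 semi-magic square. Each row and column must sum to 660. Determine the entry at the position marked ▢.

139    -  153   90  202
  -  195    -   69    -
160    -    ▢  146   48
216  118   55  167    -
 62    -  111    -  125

From row 1, 660 − (139 + 153 + 90 + 202) gives (1,2) = 76.
From row 4, 660 − (216 + 118 + 55 + 167) gives (4,5) = 104.
Using column 1: 139 + 160 + 216 + 62 + ? → (2,1) = 660 − 577 = 83.
The remaining cell in column 4 is (5,4) = 660 − 472 = 188.
Using column 5: 202 + 48 + 104 + 125 + ? → (2,5) = 660 − 479 = 181.
Row 2 needs 660; the known cells sum to 528, so (2,3) = 132.
Row 5: 62 + 111 + 188 + 125 + ? = 660, so (5,2) = 174.
Column 2 must total 660; the given cells sum to 563, so (3,2) = 97.
From column 3, 660 − (153 + 132 + 55 + 111) gives (3,3) = 209.

209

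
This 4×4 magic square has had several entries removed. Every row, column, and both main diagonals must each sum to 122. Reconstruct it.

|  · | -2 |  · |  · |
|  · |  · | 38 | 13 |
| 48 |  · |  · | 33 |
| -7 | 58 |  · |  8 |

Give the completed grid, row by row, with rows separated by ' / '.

From row 4, 122 − (-7 + 58 + 8) gives (4,3) = 63.
Using column 4: 13 + 33 + 8 + ? → (1,4) = 122 − 54 = 68.
Anti-diagonal: 68 + 38 + (-7) + ? = 122, so (3,2) = 23.
Row 3 must total 122; the given cells sum to 104, so (3,3) = 18.
Column 2 must total 122; the given cells sum to 79, so (2,2) = 43.
Column 3 must total 122; the given cells sum to 119, so (1,3) = 3.
Main diagonal must total 122; the given cells sum to 69, so (1,1) = 53.
From row 2, 122 − (43 + 38 + 13) gives (2,1) = 28.

53 -2 3 68 / 28 43 38 13 / 48 23 18 33 / -7 58 63 8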